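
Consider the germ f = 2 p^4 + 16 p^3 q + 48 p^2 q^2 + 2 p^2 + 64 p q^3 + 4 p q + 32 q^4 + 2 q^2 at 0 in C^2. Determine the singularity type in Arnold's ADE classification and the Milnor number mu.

Type A_3, Milnor number mu = 3.

The Hessian of f at 0 is [[4, 4], [4, 4]] with rank 1, so corank 1. A Groebner basis of the Jacobian ideal J(f) in C{p,q} is {q^3, p + q}; counting standard monomials gives mu = 3. Corank 1: A-series; mu = 3 gives A_3.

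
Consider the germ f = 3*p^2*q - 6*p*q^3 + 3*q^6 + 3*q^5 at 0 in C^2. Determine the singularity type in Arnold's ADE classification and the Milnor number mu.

The Hessian of f at 0 is [[0, 0], [0, 0]] with rank 0, so corank 2. A Groebner basis of the Jacobian ideal J(f) in C{p,q} is {p^3, p^2*q + p^2/6 - p*q^2/6, -p*q + q^3}; counting standard monomials gives mu = 7. Corank 2; j^3 = 3*p^2*q has shape L^2 M (L != M), so D-series; mu = 7 gives D_7.

Type D7, Milnor number mu = 7.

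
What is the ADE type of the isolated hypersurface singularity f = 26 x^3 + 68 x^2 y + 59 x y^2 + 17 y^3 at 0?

D_4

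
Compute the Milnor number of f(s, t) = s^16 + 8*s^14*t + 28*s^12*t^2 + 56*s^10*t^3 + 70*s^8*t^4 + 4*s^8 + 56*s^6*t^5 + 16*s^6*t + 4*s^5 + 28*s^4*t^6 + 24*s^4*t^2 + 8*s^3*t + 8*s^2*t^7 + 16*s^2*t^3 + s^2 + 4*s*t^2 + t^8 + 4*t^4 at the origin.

The Hessian of f at 0 has rank 1. Corank 1: A-series; mu = 7 gives A_7.

7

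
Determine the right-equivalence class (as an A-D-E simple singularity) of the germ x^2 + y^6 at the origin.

The Hessian of f at 0 is [[2, 0], [0, 0]] with rank 1, so corank 1. A Groebner basis of the Jacobian ideal J(f) in C{x,y} is {y^5, x}; counting standard monomials gives mu = 5. Corank 1: A-series; mu = 5 gives A_5.

A_5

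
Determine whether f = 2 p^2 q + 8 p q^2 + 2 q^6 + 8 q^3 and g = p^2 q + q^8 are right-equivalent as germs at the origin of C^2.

No.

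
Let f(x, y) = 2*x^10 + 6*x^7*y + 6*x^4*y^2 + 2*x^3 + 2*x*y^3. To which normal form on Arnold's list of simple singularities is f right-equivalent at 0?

E_7

The Hessian of f at 0 has rank 0. Corank 2; j^3 = 2*x^3 is a perfect cube, so E-series; the 4-jet and mu = 7 give E_7.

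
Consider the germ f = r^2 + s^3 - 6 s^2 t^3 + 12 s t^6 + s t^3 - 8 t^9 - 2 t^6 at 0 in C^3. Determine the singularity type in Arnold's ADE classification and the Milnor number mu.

Type E_7, Milnor number mu = 7.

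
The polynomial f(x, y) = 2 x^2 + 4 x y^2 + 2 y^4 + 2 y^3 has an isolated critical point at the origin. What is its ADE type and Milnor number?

Type A_{2}, Milnor number mu = 2.

The Hessian of f at 0 is [[4, 0], [0, 0]] with rank 1, so corank 1. A Groebner basis of the Jacobian ideal J(f) in C{x,y} is {y^2, x}; counting standard monomials gives mu = 2. Corank 1: A-series; mu = 2 gives A_2.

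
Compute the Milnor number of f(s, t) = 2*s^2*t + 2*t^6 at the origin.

7

The Hessian of f at 0 has rank 0. Corank 2; j^3 = 2*s^2*t has shape L^2 M (L != M), so D-series; mu = 7 gives D_7.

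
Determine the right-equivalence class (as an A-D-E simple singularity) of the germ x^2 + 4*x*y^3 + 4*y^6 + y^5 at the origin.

A_4

The Hessian of f at 0 has rank 1. Corank 1: A-series; mu = 4 gives A_4.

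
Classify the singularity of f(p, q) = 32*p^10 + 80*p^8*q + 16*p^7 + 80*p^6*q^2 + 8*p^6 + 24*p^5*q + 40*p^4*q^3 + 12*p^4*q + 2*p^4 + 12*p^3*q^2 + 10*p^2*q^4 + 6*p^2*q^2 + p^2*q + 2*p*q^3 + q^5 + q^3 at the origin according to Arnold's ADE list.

D4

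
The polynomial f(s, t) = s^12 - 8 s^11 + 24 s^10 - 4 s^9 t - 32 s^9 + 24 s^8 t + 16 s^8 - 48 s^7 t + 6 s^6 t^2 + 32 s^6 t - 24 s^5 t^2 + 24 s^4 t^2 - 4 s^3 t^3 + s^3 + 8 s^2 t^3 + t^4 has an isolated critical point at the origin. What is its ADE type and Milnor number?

The Hessian of f at 0 has rank 0. Corank 2; j^3 = s^3 is a perfect cube, so E-series; the 4-jet and mu = 6 give E_6.

Type E_{6}, Milnor number mu = 6.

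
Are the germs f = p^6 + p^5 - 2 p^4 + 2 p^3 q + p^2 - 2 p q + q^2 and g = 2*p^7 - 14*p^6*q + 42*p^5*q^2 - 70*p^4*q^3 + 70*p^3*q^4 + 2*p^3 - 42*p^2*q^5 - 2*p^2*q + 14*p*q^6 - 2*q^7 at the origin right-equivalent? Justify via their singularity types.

No.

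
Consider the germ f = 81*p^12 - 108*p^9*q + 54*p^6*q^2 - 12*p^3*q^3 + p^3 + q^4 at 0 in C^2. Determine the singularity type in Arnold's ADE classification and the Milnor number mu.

Type E_6, Milnor number mu = 6.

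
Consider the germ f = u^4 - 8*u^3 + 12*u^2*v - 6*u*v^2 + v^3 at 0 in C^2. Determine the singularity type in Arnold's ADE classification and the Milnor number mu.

Type E6, Milnor number mu = 6.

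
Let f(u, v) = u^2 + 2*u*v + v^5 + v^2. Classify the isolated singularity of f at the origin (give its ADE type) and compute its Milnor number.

Type A_4, Milnor number mu = 4.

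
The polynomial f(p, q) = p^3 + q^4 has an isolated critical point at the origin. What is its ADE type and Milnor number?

Type E_6, Milnor number mu = 6.

The Hessian of f at 0 has rank 0. Corank 2; j^3 = p^3 is a perfect cube, so E-series; the 4-jet and mu = 6 give E_6.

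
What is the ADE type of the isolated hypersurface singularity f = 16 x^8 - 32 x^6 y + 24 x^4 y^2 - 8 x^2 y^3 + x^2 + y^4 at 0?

A_{3}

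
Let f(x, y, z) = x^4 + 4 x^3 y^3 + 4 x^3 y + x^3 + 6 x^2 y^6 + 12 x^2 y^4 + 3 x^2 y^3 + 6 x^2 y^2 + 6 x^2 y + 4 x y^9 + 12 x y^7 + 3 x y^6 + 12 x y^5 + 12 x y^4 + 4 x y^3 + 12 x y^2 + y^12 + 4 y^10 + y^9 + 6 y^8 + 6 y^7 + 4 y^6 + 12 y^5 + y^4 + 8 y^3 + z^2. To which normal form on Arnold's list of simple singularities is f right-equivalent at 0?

E_6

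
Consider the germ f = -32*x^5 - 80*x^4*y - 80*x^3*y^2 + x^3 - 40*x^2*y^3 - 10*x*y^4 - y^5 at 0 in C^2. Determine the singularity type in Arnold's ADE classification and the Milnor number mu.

The Hessian of f at 0 has rank 0. Corank 2; j^3 = x^3 is a perfect cube, so E-series; the 5-jet and mu = 8 give E_8.

Type E8, Milnor number mu = 8.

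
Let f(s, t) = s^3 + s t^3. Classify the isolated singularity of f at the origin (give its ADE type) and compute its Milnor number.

The Hessian of f at 0 is [[0, 0], [0, 0]] with rank 0, so corank 2. A Groebner basis of the Jacobian ideal J(f) in C{s,t} is {s^3, s*t^2, 3*s^2 + t^3}; counting standard monomials gives mu = 7. Corank 2; j^3 = s^3 is a perfect cube, so E-series; the 4-jet and mu = 7 give E_7.

Type E7, Milnor number mu = 7.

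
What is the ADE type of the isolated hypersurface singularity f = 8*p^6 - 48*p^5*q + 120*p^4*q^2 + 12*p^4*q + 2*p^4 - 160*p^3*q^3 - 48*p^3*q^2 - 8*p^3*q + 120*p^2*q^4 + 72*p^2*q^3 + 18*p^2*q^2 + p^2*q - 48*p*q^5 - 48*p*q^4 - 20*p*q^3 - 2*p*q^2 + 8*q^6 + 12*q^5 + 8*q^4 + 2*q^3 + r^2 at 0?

The Hessian of f at 0 is [[0, 0, 0], [0, 0, 0], [0, 0, 2]] with rank 1, so corank 2. A Groebner basis of the Jacobian ideal J(f) in C{p,q,r} is {q^3, p^2 + 2*q^2, p*q - q^2, r}; counting standard monomials gives mu = 4. Corank 2; j^3 = q*(p^2 - 2*p*q + 2*q^2) splits into three distinct lines over C (the quadratic factor has nonzero discriminant), so D_4.

D4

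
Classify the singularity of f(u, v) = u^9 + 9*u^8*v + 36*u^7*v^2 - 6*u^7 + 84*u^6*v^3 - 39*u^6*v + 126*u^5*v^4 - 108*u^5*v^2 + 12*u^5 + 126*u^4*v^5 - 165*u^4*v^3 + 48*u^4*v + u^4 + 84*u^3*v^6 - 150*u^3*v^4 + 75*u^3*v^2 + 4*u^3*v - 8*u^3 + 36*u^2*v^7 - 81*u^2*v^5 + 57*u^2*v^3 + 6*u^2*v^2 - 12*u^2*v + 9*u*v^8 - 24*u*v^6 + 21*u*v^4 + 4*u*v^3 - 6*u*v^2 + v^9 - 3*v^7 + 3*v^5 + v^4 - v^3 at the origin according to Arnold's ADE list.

E_{6}

The Hessian of f at 0 is [[0, 0], [0, 0]] with rank 0, so corank 2. A Groebner basis of the Jacobian ideal J(f) in C{u,v} is {v^4, u*v^2 + 2*v^3/3, u^2 + u*v + v^2/4}; counting standard monomials gives mu = 6. Corank 2; j^3 = -(2*u + v)^3 is a perfect cube, so E-series; the 4-jet and mu = 6 give E_6.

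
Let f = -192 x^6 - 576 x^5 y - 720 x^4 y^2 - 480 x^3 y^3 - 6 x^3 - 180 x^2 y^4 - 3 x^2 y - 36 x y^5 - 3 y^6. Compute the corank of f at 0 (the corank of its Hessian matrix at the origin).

2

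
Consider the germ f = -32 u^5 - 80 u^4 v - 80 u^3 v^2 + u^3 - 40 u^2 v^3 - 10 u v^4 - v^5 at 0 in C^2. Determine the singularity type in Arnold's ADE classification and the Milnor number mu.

Type E_{8}, Milnor number mu = 8.

The Hessian of f at 0 is [[0, 0], [0, 0]] with rank 0, so corank 2. A Groebner basis of the Jacobian ideal J(f) in C{u,v} is {v^5, u*v^3 + v^4/8, u^2}; counting standard monomials gives mu = 8. Corank 2; j^3 = u^3 is a perfect cube, so E-series; the 5-jet and mu = 8 give E_8.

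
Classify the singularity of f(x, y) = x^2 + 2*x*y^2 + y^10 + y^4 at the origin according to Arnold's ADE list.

A9

The Hessian of f at 0 has rank 1. Corank 1: A-series; mu = 9 gives A_9.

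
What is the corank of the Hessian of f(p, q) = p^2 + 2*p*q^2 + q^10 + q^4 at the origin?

Hessian at 0 has rank 1.

1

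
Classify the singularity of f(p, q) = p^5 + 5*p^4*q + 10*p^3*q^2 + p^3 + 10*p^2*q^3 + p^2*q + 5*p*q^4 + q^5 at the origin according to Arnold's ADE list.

The Hessian of f at 0 has rank 0. Corank 2; j^3 = p^2*(p + q) has shape L^2 M (L != M), so D-series; mu = 6 gives D_6.

D6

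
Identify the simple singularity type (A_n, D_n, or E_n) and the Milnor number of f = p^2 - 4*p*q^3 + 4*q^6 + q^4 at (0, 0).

The Hessian of f at 0 has rank 1. Corank 1: A-series; mu = 3 gives A_3.

Type A3, Milnor number mu = 3.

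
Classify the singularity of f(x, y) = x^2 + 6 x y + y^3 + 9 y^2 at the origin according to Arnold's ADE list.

A_2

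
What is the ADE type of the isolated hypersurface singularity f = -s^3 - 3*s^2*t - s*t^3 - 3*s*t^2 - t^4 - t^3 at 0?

E_{7}

The Hessian of f at 0 has rank 0. Corank 2; j^3 = -(s + t)^3 is a perfect cube, so E-series; the 4-jet and mu = 7 give E_7.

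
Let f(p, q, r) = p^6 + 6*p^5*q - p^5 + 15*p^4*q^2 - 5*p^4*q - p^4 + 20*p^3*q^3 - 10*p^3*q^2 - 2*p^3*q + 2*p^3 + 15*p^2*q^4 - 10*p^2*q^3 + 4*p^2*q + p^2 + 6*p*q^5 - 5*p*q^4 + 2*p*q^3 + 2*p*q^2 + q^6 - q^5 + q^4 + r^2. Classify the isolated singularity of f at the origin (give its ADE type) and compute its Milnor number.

The Hessian of f at 0 is [[2, 0, 0], [0, 0, 0], [0, 0, 2]] with rank 2, so corank 1. A Groebner basis of the Jacobian ideal J(f) in C{p,q,r} is {-p/3 + q^3 - q^2/3, p^2, p*q + p/3 + q^2/3, r}; counting standard monomials gives mu = 4. Corank 1: A-series; mu = 4 gives A_4.

Type A_{4}, Milnor number mu = 4.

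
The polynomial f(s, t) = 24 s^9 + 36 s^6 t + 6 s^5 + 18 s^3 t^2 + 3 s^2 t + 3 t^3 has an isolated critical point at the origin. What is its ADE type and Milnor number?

The Hessian of f at 0 has rank 0. Corank 2; j^3 = 3*t*(s^2 + t^2) splits into three distinct lines over C (the quadratic factor has nonzero discriminant), so D_4.

Type D4, Milnor number mu = 4.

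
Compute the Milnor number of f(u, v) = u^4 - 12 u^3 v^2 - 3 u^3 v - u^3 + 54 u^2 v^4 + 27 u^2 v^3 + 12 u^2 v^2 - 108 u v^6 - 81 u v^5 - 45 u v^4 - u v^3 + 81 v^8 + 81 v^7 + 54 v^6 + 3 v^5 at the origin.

7

The Hessian of f at 0 is [[0, 0], [0, 0]] with rank 0, so corank 2. A Groebner basis of the Jacobian ideal J(f) in C{u,v} is {-3*u^2/14 + v^4 - v^3/14, u^3, u^2*v + u^2/14 + v^3/42, -u^2/2 + u*v^2 - v^3/6}; counting standard monomials gives mu = 7. Corank 2; j^3 = -u^3 is a perfect cube, so E-series; the 4-jet and mu = 7 give E_7.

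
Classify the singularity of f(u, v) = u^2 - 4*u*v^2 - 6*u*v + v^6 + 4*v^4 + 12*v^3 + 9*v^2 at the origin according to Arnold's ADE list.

A_{5}

The Hessian of f at 0 has rank 1. Corank 1: A-series; mu = 5 gives A_5.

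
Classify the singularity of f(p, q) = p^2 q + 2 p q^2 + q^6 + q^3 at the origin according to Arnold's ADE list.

The Hessian of f at 0 has rank 0. Corank 2; j^3 = q*(p + q)^2 has shape L^2 M (L != M), so D-series; mu = 7 gives D_7.

D_{7}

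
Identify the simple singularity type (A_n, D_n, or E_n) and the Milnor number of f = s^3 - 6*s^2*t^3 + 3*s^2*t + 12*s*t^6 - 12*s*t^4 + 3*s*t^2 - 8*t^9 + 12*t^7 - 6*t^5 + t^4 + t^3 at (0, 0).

Type E6, Milnor number mu = 6.

The Hessian of f at 0 is [[0, 0], [0, 0]] with rank 0, so corank 2. A Groebner basis of the Jacobian ideal J(f) in C{s,t} is {t^3, s^2 + 2*s*t + t^2}; counting standard monomials gives mu = 6. Corank 2; j^3 = (s + t)^3 is a perfect cube, so E-series; the 4-jet and mu = 6 give E_6.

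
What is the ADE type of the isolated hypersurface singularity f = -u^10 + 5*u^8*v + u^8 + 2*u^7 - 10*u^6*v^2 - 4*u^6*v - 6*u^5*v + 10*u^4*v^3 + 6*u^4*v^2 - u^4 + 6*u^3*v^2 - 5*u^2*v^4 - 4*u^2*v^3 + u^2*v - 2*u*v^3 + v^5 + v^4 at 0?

D_{5}

The Hessian of f at 0 has rank 0. Corank 2; j^3 = u^2*v has shape L^2 M (L != M), so D-series; mu = 5 gives D_5.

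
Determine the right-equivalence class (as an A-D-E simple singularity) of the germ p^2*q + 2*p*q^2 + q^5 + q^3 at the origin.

D_6

The Hessian of f at 0 has rank 0. Corank 2; j^3 = q*(p + q)^2 has shape L^2 M (L != M), so D-series; mu = 6 gives D_6.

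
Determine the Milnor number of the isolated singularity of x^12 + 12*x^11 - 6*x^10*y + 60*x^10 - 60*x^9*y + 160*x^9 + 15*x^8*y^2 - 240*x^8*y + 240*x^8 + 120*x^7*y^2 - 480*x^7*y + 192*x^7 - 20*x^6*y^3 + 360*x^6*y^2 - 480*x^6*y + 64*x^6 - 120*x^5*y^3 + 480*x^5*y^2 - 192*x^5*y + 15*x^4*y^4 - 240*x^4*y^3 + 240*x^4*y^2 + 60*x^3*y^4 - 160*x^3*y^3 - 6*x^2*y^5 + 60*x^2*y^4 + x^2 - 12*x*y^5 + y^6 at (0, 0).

5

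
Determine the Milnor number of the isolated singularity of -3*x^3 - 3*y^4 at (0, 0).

The Hessian of f at 0 has rank 0. Corank 2; j^3 = -3*x^3 is a perfect cube, so E-series; the 4-jet and mu = 6 give E_6.

6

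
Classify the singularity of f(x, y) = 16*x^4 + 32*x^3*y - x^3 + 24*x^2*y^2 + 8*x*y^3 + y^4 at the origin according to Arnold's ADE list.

E_{6}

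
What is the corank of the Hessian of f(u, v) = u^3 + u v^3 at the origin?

2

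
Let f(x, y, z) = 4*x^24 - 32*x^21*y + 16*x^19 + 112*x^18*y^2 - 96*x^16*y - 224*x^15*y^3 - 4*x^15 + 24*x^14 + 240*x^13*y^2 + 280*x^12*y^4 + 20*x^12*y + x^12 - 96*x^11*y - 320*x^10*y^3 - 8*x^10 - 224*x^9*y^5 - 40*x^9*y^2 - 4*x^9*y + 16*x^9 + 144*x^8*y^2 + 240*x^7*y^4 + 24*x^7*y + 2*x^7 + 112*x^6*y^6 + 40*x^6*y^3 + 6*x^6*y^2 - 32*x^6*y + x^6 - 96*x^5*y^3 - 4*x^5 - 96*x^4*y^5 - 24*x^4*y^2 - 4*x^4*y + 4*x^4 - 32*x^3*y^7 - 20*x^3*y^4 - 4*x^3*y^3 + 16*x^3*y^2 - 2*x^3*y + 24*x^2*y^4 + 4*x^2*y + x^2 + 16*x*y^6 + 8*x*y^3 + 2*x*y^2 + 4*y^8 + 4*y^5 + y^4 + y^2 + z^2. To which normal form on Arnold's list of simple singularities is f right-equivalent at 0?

A_{1}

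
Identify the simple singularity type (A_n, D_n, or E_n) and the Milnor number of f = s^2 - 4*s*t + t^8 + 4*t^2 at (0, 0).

The Hessian of f at 0 has rank 1. Corank 1: A-series; mu = 7 gives A_7.

Type A_7, Milnor number mu = 7.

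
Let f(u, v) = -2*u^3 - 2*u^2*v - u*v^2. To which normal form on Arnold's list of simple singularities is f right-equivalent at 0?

The Hessian of f at 0 is [[0, 0], [0, 0]] with rank 0, so corank 2. A Groebner basis of the Jacobian ideal J(f) in C{u,v} is {v^3, u^2 + v^2/2, u*v - v^2/2}; counting standard monomials gives mu = 4. Corank 2; j^3 = -u*(2*u^2 + 2*u*v + v^2) splits into three distinct lines over C (the quadratic factor has nonzero discriminant), so D_4.

D_4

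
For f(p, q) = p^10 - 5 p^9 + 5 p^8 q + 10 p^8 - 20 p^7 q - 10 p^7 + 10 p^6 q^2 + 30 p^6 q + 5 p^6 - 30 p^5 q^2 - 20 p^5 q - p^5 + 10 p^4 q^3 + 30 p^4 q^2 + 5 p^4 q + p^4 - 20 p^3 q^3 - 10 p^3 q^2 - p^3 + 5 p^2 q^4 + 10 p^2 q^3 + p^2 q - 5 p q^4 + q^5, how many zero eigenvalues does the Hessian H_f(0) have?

Hessian at 0 has rank 0.

2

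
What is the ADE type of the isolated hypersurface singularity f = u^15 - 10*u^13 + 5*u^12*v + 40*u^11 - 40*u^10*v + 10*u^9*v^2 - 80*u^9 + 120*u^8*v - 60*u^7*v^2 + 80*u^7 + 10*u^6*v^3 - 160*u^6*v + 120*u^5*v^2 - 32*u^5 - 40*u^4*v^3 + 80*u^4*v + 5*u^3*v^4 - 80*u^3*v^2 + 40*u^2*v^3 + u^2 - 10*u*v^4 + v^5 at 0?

A_{4}

The Hessian of f at 0 is [[2, 0], [0, 0]] with rank 1, so corank 1. A Groebner basis of the Jacobian ideal J(f) in C{u,v} is {v^4, u}; counting standard monomials gives mu = 4. Corank 1: A-series; mu = 4 gives A_4.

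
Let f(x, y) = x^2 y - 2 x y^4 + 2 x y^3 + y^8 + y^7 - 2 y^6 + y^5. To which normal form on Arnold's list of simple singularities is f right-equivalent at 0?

D9

The Hessian of f at 0 has rank 0. Corank 2; j^3 = x^2*y has shape L^2 M (L != M), so D-series; mu = 9 gives D_9.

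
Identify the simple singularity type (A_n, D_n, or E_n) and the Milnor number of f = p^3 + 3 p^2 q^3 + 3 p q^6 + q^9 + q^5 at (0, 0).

Type E_{8}, Milnor number mu = 8.

The Hessian of f at 0 has rank 0. Corank 2; j^3 = p^3 is a perfect cube, so E-series; the 5-jet and mu = 8 give E_8.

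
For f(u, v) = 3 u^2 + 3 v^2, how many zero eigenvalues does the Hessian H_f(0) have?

0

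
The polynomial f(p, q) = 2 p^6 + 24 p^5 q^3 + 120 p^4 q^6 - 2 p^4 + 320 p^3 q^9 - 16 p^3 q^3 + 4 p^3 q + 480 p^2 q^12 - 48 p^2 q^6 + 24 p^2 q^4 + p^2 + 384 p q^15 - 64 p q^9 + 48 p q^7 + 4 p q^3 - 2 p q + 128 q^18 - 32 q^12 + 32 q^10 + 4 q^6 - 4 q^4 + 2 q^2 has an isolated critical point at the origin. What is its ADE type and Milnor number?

Type A1, Milnor number mu = 1.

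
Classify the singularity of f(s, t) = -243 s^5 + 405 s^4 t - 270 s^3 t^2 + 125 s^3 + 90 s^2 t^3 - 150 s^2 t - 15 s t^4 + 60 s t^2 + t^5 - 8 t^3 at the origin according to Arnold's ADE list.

E8

The Hessian of f at 0 is [[0, 0], [0, 0]] with rank 0, so corank 2. A Groebner basis of the Jacobian ideal J(f) in C{s,t} is {t^5, s*t^3 - 23*t^4/60, s^2 - 4*s*t/5 + 4*t^2/25}; counting standard monomials gives mu = 8. Corank 2; j^3 = (5*s - 2*t)^3 is a perfect cube, so E-series; the 5-jet and mu = 8 give E_8.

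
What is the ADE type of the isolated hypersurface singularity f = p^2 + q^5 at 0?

A_4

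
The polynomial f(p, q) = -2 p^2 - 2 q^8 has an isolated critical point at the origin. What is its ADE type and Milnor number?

The Hessian of f at 0 has rank 1. Corank 1: A-series; mu = 7 gives A_7.

Type A7, Milnor number mu = 7.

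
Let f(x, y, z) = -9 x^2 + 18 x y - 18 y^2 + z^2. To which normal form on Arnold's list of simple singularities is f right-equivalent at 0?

A_{1}

The Hessian of f at 0 has rank 3. Corank 0: nondegenerate Morse point, so A_1.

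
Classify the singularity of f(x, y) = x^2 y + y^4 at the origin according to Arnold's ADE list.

D_{5}

The Hessian of f at 0 has rank 0. Corank 2; j^3 = x^2*y has shape L^2 M (L != M), so D-series; mu = 5 gives D_5.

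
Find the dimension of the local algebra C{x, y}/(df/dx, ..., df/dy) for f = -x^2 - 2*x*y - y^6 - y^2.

The Hessian of f at 0 has rank 1. Corank 1: A-series; mu = 5 gives A_5.

5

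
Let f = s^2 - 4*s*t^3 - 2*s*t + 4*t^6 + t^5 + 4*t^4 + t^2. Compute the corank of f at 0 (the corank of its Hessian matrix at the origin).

Hessian at 0 has rank 1.

1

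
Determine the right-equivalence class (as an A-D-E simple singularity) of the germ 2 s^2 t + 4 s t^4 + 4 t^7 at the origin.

D8

The Hessian of f at 0 has rank 0. Corank 2; j^3 = 2*s^2*t has shape L^2 M (L != M), so D-series; mu = 8 gives D_8.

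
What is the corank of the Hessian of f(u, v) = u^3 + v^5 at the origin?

2

The Hessian at 0 is [[0, 0], [0, 0]] of rank 0; hence corank 2.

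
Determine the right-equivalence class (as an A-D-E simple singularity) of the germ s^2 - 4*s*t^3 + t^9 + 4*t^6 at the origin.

The Hessian of f at 0 is [[2, 0], [0, 0]] with rank 1, so corank 1. A Groebner basis of the Jacobian ideal J(f) in C{s,t} is {s^2*t^2, s^3, -s/2 + t^3}; counting standard monomials gives mu = 8. Corank 1: A-series; mu = 8 gives A_8.

A_{8}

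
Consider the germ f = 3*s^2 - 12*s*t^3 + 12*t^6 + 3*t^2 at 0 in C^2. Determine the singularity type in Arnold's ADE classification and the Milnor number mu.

Type A_{1}, Milnor number mu = 1.

The Hessian of f at 0 has rank 2. Corank 0: nondegenerate Morse point, so A_1.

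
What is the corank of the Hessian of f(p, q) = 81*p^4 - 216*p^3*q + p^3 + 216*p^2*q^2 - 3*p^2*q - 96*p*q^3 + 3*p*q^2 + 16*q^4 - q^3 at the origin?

2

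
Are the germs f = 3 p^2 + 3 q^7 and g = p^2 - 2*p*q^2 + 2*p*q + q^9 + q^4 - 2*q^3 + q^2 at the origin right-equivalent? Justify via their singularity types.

The Hessian of f at 0 is [[6, 0], [0, 0]] with rank 1, so corank 1. A Groebner basis of the Jacobian ideal J(f) in C{p,q} is {q^6, p}; counting standard monomials gives mu = 6. Corank 1: A-series; mu = 6 gives A_6. The Hessian of g at 0 is [[2, 2], [2, 2]] with rank 1, so corank 1. A Groebner basis of the Jacobian ideal J(g) in C{p,q} is {p^4 + 4*p^3*q + 6*p^3 + 10*p^2*q + 5*p^2 + 6*p*q + p + q, -p + q^2 - q}; counting standard monomials gives mu = 8. Corank 1: A-series; mu = 8 gives A_8. f is A_6 but g is A_8, hence not right-equivalent.

No.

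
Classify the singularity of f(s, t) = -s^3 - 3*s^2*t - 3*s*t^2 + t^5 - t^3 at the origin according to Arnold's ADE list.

E8

The Hessian of f at 0 is [[0, 0], [0, 0]] with rank 0, so corank 2. A Groebner basis of the Jacobian ideal J(f) in C{s,t} is {t^4, s^2 + 2*s*t + t^2}; counting standard monomials gives mu = 8. Corank 2; j^3 = -(s + t)^3 is a perfect cube, so E-series; the 5-jet and mu = 8 give E_8.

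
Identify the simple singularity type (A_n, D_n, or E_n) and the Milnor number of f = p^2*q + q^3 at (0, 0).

Type D_4, Milnor number mu = 4.

The Hessian of f at 0 is [[0, 0], [0, 0]] with rank 0, so corank 2. A Groebner basis of the Jacobian ideal J(f) in C{p,q} is {q^3, p^2 + 3*q^2, p*q}; counting standard monomials gives mu = 4. Corank 2; j^3 = q*(p^2 + q^2) splits into three distinct lines over C (the quadratic factor has nonzero discriminant), so D_4.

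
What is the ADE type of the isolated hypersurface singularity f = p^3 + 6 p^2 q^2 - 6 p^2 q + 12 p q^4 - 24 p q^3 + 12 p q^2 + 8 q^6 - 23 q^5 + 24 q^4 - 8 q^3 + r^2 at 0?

The Hessian of f at 0 has rank 1. Corank 2; j^3 = (p - 2*q)^3 is a perfect cube, so E-series; the 5-jet and mu = 8 give E_8.

E8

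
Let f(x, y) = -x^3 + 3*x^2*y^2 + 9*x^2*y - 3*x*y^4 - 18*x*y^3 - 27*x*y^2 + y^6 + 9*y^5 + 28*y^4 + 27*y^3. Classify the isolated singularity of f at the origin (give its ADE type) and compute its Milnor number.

Type E_{6}, Milnor number mu = 6.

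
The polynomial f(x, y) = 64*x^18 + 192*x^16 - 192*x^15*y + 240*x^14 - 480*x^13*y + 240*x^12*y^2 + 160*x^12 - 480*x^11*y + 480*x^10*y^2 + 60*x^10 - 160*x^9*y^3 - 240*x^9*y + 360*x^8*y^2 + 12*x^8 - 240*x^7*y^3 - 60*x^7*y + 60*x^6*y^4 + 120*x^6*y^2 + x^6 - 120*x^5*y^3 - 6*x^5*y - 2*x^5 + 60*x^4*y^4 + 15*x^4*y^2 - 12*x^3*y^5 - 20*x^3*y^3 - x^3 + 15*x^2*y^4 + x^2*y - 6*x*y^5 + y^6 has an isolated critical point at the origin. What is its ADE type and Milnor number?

The Hessian of f at 0 is [[0, 0], [0, 0]] with rank 0, so corank 2. A Groebner basis of the Jacobian ideal J(f) in C{x,y} is {x*y/6 + y^5, x*y^2, x^2 - x*y}; counting standard monomials gives mu = 7. Corank 2; j^3 = -x^2*(x - y) has shape L^2 M (L != M), so D-series; mu = 7 gives D_7.

Type D7, Milnor number mu = 7.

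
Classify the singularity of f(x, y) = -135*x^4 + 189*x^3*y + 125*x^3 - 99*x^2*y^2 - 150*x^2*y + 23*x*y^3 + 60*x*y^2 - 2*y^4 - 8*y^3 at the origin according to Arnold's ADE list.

The Hessian of f at 0 has rank 0. Corank 2; j^3 = (5*x - 2*y)^3 is a perfect cube, so E-series; the 4-jet and mu = 7 give E_7.

E_{7}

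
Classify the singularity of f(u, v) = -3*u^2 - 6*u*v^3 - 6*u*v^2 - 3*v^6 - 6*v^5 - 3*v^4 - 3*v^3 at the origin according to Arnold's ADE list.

The Hessian of f at 0 is [[-6, 0], [0, 0]] with rank 1, so corank 1. A Groebner basis of the Jacobian ideal J(f) in C{u,v} is {v^2, u}; counting standard monomials gives mu = 2. Corank 1: A-series; mu = 2 gives A_2.

A_2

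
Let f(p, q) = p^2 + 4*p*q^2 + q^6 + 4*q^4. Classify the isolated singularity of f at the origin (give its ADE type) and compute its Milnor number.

Type A_5, Milnor number mu = 5.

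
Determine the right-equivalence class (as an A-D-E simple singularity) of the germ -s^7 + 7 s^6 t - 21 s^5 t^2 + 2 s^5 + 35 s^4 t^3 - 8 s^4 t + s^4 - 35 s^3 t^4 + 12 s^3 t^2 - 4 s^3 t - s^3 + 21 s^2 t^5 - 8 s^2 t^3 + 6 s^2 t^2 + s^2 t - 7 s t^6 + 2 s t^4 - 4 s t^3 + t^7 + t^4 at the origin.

The Hessian of f at 0 is [[0, 0], [0, 0]] with rank 0, so corank 2. A Groebner basis of the Jacobian ideal J(f) in C{s,t} is {s*t^2, s*t/4 + t^3, s^2 - s*t}; counting standard monomials gives mu = 5. Corank 2; j^3 = -s^2*(s - t) has shape L^2 M (L != M), so D-series; mu = 5 gives D_5.

D_{5}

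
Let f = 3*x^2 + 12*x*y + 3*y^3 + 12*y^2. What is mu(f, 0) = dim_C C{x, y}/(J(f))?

The Hessian of f at 0 is [[6, 12], [12, 24]] with rank 1, so corank 1. A Groebner basis of the Jacobian ideal J(f) in C{x,y} is {y^2, x + 2*y}; counting standard monomials gives mu = 2. Corank 1: A-series; mu = 2 gives A_2.

2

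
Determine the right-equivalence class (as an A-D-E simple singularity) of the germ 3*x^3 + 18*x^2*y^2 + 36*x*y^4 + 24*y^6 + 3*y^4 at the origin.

E_{6}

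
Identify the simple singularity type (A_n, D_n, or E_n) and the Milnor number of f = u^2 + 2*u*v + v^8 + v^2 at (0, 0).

Type A_7, Milnor number mu = 7.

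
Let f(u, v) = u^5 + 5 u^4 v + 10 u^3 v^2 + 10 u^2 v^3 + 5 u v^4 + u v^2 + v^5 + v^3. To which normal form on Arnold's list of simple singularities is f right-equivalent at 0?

The Hessian of f at 0 is [[0, 0], [0, 0]] with rank 0, so corank 2. A Groebner basis of the Jacobian ideal J(f) in C{u,v} is {u^4 + v^2/5, v^3, u*v + v^2}; counting standard monomials gives mu = 6. Corank 2; j^3 = v^2*(u + v) has shape L^2 M (L != M), so D-series; mu = 6 gives D_6.

D_6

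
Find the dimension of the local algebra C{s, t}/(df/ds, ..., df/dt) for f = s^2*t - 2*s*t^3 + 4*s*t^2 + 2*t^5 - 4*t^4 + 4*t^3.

6

The Hessian of f at 0 is [[0, 0], [0, 0]] with rank 0, so corank 2. A Groebner basis of the Jacobian ideal J(f) in C{s,t} is {s^3 + 3*s^2 + 20*s*t + 28*t^2, s^2*t - s^2 - 8*s*t - 12*t^2, s^2/4 + s*t^2 + 3*s*t + 5*t^2, -s*t + t^3 - 2*t^2}; counting standard monomials gives mu = 6. Corank 2; j^3 = t*(s + 2*t)^2 has shape L^2 M (L != M), so D-series; mu = 6 gives D_6.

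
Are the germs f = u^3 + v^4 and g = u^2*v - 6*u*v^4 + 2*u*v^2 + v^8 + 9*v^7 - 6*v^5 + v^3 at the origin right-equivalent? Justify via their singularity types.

The Hessian of f at 0 is [[0, 0], [0, 0]] with rank 0, so corank 2. A Groebner basis of the Jacobian ideal J(f) in C{u,v} is {v^3, u^2}; counting standard monomials gives mu = 6. Corank 2; j^3 = u^3 is a perfect cube, so E-series; the 4-jet and mu = 6 give E_6. The Hessian of g at 0 is [[0, 0], [0, 0]] with rank 0, so corank 2. A Groebner basis of the Jacobian ideal J(g) in C{u,v} is {u^2*v^2 + 16*u^2*v/27 + 2*u^2/3 + 32*u*v^2/27 + u*v + 16*v^3/27 + v^2/3, -8*u^2*v/27 - u^2/3 + u*v^3 - 16*u*v^2/27 - u*v/3 - 8*v^3/27, -u*v/3 + v^4 - v^2/3, u^3 + 3*u^2*v + 3*u*v^2 + v^3}; counting standard monomials gives mu = 9. Corank 2; j^3 = v*(u + v)^2 has shape L^2 M (L != M), so D-series; mu = 9 gives D_9. f is E_6 but g is D_9, hence not right-equivalent.

No.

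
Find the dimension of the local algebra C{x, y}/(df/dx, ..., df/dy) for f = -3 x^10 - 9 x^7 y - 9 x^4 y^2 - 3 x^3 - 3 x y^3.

The Hessian of f at 0 has rank 0. Corank 2; j^3 = -3*x^3 is a perfect cube, so E-series; the 4-jet and mu = 7 give E_7.

7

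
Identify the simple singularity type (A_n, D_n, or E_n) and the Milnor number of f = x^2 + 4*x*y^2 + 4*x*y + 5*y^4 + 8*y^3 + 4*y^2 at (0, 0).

Type A_{3}, Milnor number mu = 3.

The Hessian of f at 0 has rank 1. Corank 1: A-series; mu = 3 gives A_3.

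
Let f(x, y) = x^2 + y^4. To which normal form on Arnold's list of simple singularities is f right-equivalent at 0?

A_3

The Hessian of f at 0 has rank 1. Corank 1: A-series; mu = 3 gives A_3.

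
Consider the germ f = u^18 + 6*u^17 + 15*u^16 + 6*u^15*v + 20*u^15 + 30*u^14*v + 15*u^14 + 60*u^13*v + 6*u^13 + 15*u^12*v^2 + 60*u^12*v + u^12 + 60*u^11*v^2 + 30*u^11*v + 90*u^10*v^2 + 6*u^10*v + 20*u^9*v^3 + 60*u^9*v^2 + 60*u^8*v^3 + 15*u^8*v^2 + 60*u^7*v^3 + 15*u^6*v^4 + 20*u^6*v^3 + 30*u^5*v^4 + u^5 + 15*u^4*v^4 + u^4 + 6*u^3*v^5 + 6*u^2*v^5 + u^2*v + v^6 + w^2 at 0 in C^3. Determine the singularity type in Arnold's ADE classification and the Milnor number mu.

Type D7, Milnor number mu = 7.

The Hessian of f at 0 has rank 1. Corank 2; j^3 = u^2*v has shape L^2 M (L != M), so D-series; mu = 7 gives D_7.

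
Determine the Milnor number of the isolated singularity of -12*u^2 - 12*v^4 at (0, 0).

The Hessian of f at 0 has rank 1. Corank 1: A-series; mu = 3 gives A_3.

3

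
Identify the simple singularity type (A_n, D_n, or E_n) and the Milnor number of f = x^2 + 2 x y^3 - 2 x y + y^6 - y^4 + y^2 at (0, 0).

Type A3, Milnor number mu = 3.

The Hessian of f at 0 has rank 1. Corank 1: A-series; mu = 3 gives A_3.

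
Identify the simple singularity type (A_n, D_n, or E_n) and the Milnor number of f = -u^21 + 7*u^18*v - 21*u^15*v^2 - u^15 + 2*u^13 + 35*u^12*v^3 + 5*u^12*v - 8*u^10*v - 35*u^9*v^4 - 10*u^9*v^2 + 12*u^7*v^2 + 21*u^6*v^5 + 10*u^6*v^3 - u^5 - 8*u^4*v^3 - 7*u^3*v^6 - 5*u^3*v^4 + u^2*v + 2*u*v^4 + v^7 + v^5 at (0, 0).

The Hessian of f at 0 is [[0, 0], [0, 0]] with rank 0, so corank 2. A Groebner basis of the Jacobian ideal J(f) in C{u,v} is {u*v + v^4, u*v^2, u^2 - 5*u*v}; counting standard monomials gives mu = 6. Corank 2; j^3 = u^2*v has shape L^2 M (L != M), so D-series; mu = 6 gives D_6.

Type D_{6}, Milnor number mu = 6.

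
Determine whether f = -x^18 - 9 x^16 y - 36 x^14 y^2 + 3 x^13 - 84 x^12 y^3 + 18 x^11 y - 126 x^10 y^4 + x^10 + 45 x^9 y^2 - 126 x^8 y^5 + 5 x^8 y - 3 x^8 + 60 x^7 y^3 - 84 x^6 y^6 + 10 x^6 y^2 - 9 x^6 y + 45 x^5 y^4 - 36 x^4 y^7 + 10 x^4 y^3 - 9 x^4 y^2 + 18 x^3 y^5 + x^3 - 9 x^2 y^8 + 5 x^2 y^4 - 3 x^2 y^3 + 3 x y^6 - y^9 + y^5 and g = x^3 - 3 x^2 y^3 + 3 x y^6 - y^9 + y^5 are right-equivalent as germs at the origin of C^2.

Yes.

The Hessian of f at 0 has rank 0. Corank 2; j^3 = x^3 is a perfect cube, so E-series; the 5-jet and mu = 8 give E_8. The Hessian of g at 0 has rank 0. Corank 2; j^3 = x^3 is a perfect cube, so E-series; the 5-jet and mu = 8 give E_8. Both have type E_8, hence right-equivalent.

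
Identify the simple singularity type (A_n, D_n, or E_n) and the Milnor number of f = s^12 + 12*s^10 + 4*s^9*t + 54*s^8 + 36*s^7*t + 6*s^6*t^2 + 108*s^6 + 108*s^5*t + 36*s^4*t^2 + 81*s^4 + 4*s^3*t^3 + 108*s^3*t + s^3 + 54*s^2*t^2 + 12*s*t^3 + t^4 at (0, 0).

Type E_6, Milnor number mu = 6.

The Hessian of f at 0 has rank 0. Corank 2; j^3 = s^3 is a perfect cube, so E-series; the 4-jet and mu = 6 give E_6.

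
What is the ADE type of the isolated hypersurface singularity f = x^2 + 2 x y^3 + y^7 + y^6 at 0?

A_{6}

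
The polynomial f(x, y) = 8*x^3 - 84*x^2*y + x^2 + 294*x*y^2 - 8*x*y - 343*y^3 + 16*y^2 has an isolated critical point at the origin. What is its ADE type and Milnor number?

The Hessian of f at 0 has rank 1. Corank 1: A-series; mu = 2 gives A_2.

Type A_2, Milnor number mu = 2.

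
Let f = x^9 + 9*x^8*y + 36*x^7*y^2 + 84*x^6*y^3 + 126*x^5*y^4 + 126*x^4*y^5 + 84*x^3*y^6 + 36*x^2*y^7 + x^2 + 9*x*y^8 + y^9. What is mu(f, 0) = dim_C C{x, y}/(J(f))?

8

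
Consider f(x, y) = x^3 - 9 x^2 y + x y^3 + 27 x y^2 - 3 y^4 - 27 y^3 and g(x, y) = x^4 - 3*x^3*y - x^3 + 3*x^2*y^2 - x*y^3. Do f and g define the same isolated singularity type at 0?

Yes.

The Hessian of f at 0 has rank 0. Corank 2; j^3 = (x - 3*y)^3 is a perfect cube, so E-series; the 4-jet and mu = 7 give E_7. The Hessian of g at 0 has rank 0. Corank 2; j^3 = -x^3 is a perfect cube, so E-series; the 4-jet and mu = 7 give E_7. Both have type E_7, hence right-equivalent.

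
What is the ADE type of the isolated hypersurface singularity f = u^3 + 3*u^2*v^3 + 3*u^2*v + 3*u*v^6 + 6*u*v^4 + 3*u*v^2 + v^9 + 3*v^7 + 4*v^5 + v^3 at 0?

The Hessian of f at 0 has rank 0. Corank 2; j^3 = (u + v)^3 is a perfect cube, so E-series; the 5-jet and mu = 8 give E_8.

E8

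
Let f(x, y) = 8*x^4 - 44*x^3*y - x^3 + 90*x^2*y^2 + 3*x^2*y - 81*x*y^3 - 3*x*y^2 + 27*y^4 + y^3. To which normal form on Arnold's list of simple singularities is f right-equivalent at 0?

The Hessian of f at 0 has rank 0. Corank 2; j^3 = -(x - y)^3 is a perfect cube, so E-series; the 4-jet and mu = 7 give E_7.

E_7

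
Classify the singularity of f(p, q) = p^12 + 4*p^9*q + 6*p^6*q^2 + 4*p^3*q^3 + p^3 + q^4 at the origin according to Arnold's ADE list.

The Hessian of f at 0 has rank 0. Corank 2; j^3 = p^3 is a perfect cube, so E-series; the 4-jet and mu = 6 give E_6.

E_6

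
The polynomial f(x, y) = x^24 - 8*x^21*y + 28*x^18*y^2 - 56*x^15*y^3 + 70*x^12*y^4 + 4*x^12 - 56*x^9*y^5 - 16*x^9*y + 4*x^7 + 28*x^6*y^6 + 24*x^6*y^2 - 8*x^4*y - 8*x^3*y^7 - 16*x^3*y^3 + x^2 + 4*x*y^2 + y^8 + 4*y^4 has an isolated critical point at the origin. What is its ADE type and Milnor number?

Type A_7, Milnor number mu = 7.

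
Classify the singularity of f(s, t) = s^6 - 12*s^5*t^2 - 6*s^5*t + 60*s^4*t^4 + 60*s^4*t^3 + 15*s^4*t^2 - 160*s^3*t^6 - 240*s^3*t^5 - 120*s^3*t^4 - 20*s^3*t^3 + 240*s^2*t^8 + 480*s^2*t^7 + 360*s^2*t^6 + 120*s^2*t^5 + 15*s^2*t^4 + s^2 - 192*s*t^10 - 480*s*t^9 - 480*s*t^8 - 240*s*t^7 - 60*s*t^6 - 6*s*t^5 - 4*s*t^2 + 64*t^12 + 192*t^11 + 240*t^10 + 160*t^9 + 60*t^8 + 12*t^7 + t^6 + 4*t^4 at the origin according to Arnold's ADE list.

A_{5}

The Hessian of f at 0 has rank 1. Corank 1: A-series; mu = 5 gives A_5.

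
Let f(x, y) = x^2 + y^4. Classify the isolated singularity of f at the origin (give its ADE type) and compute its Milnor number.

The Hessian of f at 0 has rank 1. Corank 1: A-series; mu = 3 gives A_3.

Type A3, Milnor number mu = 3.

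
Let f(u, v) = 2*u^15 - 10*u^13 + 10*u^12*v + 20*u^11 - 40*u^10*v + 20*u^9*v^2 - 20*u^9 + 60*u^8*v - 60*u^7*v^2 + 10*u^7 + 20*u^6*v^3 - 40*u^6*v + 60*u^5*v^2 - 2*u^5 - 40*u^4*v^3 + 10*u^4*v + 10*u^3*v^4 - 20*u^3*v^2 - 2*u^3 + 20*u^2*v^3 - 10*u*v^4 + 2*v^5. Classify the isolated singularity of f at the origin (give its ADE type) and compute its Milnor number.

Type E_8, Milnor number mu = 8.

The Hessian of f at 0 has rank 0. Corank 2; j^3 = -2*u^3 is a perfect cube, so E-series; the 5-jet and mu = 8 give E_8.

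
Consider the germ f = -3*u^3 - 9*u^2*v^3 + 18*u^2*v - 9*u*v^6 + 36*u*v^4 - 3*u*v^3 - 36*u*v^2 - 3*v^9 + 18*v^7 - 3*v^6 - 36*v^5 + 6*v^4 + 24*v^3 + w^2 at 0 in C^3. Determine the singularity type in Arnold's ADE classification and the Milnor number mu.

Type E_7, Milnor number mu = 7.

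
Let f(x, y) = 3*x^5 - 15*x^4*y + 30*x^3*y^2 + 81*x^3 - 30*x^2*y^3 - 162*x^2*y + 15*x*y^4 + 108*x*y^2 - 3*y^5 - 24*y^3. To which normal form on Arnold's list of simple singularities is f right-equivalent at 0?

E8

The Hessian of f at 0 is [[0, 0], [0, 0]] with rank 0, so corank 2. A Groebner basis of the Jacobian ideal J(f) in C{x,y} is {y^5, x*y^3 - 3*y^4/4, x^2 - 4*x*y/3 + 4*y^2/9}; counting standard monomials gives mu = 8. Corank 2; j^3 = 3*(3*x - 2*y)^3 is a perfect cube, so E-series; the 5-jet and mu = 8 give E_8.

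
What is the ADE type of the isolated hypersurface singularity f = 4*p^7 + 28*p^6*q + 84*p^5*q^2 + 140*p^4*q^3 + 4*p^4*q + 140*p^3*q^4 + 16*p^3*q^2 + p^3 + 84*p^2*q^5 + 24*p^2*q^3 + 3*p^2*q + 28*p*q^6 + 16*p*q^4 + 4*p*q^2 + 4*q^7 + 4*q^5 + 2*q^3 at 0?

The Hessian of f at 0 has rank 0. Corank 2; j^3 = (p + q)*(p^2 + 2*p*q + 2*q^2) splits into three distinct lines over C (the quadratic factor has nonzero discriminant), so D_4.

D4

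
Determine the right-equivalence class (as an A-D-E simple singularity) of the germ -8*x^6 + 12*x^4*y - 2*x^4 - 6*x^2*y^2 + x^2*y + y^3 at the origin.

The Hessian of f at 0 has rank 0. Corank 2; j^3 = y*(x^2 + y^2) splits into three distinct lines over C (the quadratic factor has nonzero discriminant), so D_4.

D_{4}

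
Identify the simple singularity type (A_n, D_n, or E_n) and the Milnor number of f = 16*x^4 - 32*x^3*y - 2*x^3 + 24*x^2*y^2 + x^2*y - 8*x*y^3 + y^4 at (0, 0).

The Hessian of f at 0 is [[0, 0], [0, 0]] with rank 0, so corank 2. A Groebner basis of the Jacobian ideal J(f) in C{x,y} is {x*y^2, x*y/8 + y^3, x^2 - x*y/2}; counting standard monomials gives mu = 5. Corank 2; j^3 = -x^2*(2*x - y) has shape L^2 M (L != M), so D-series; mu = 5 gives D_5.

Type D5, Milnor number mu = 5.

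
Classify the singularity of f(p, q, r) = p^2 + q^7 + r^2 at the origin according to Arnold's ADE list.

The Hessian of f at 0 has rank 2. Corank 1: A-series; mu = 6 gives A_6.

A_6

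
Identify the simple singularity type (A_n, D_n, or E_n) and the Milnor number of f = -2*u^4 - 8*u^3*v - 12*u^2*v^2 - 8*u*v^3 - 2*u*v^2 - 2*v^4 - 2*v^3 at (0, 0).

The Hessian of f at 0 has rank 0. Corank 2; j^3 = -2*v^2*(u + v) has shape L^2 M (L != M), so D-series; mu = 5 gives D_5.

Type D5, Milnor number mu = 5.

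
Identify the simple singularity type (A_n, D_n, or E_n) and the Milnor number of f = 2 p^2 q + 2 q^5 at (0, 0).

Type D_6, Milnor number mu = 6.

The Hessian of f at 0 has rank 0. Corank 2; j^3 = 2*p^2*q has shape L^2 M (L != M), so D-series; mu = 6 gives D_6.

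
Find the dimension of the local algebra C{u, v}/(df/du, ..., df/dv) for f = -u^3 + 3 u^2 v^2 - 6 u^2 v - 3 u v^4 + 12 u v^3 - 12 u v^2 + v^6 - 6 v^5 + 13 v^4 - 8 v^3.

The Hessian of f at 0 is [[0, 0], [0, 0]] with rank 0, so corank 2. A Groebner basis of the Jacobian ideal J(f) in C{u,v} is {u^3 - 6*u^2 - 24*u*v - 24*v^2, u^2*v + 2*u^2 + 8*u*v + 8*v^2, -u^2/2 + u*v^2 - 2*u*v - 2*v^2, v^3}; counting standard monomials gives mu = 6. Corank 2; j^3 = -(u + 2*v)^3 is a perfect cube, so E-series; the 4-jet and mu = 6 give E_6.

6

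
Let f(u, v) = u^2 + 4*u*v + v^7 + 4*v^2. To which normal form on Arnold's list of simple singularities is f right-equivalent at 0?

A_{6}

The Hessian of f at 0 has rank 1. Corank 1: A-series; mu = 6 gives A_6.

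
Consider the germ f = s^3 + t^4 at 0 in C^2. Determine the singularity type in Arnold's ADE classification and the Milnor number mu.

Type E_{6}, Milnor number mu = 6.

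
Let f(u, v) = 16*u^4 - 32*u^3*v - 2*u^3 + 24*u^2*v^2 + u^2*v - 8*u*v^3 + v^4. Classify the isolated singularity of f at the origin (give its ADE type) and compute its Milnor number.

The Hessian of f at 0 has rank 0. Corank 2; j^3 = -u^2*(2*u - v) has shape L^2 M (L != M), so D-series; mu = 5 gives D_5.

Type D5, Milnor number mu = 5.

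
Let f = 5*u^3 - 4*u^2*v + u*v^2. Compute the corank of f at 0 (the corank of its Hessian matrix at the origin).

Hessian at 0 has rank 0.

2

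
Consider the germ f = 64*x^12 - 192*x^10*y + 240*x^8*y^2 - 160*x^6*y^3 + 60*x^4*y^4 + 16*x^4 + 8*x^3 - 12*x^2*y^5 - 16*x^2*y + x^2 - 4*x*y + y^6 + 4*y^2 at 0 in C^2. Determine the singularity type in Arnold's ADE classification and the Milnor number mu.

Type A_{5}, Milnor number mu = 5.

The Hessian of f at 0 has rank 1. Corank 1: A-series; mu = 5 gives A_5.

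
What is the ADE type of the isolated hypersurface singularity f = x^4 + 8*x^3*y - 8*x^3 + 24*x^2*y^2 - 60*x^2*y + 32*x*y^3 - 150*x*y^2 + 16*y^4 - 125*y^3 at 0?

The Hessian of f at 0 has rank 0. Corank 2; j^3 = -(2*x + 5*y)^3 is a perfect cube, so E-series; the 4-jet and mu = 6 give E_6.

E_{6}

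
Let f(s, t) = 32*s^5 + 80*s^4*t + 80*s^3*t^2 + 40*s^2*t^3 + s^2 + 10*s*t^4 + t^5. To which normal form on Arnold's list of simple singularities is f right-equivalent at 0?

A_{4}

The Hessian of f at 0 has rank 1. Corank 1: A-series; mu = 4 gives A_4.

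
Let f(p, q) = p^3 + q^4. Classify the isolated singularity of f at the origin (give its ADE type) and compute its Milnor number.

Type E6, Milnor number mu = 6.

The Hessian of f at 0 is [[0, 0], [0, 0]] with rank 0, so corank 2. A Groebner basis of the Jacobian ideal J(f) in C{p,q} is {q^3, p^2}; counting standard monomials gives mu = 6. Corank 2; j^3 = p^3 is a perfect cube, so E-series; the 4-jet and mu = 6 give E_6.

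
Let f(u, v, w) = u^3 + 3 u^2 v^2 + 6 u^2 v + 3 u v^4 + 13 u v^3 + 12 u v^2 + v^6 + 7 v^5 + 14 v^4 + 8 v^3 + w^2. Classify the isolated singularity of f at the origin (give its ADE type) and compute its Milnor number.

The Hessian of f at 0 has rank 1. Corank 2; j^3 = (u + 2*v)^3 is a perfect cube, so E-series; the 4-jet and mu = 7 give E_7.

Type E7, Milnor number mu = 7.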